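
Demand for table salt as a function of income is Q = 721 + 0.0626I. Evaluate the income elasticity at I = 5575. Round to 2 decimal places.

At I = 5575: Q = 1069.995.
dQ/dI = 0.0626.
η = (dQ/dI)·(I/Q) = 0.0626 × (5575/1069.995) = 0.33.

0.33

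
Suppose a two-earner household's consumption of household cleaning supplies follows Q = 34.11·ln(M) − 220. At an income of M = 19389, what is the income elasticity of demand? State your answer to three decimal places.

0.292

At M = 19389: Q = 116.750.
dQ/dM = 34.11/M = 0.00175924 at this income.
η = (dQ/dM)·(M/Q) = 0.00175924 × (19389/116.750) = 0.292.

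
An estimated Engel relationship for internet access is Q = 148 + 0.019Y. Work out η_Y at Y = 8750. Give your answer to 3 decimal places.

At Y = 8750: Q = 314.250.
dQ/dY = 0.019.
η = (dQ/dY)·(Y/Q) = 0.019 × (8750/314.250) = 0.529.

0.529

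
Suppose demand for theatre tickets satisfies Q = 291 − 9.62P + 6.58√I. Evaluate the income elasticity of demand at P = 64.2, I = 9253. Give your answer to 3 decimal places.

At P = 64.2, I = 9253: Q = 306.343.
Holding P constant, ∂Q/∂I = 6.58/(2√I) = 0.0342022.
η_I = (∂Q/∂I)·(I/Q) = 0.0342022 × (9253/306.343) = 1.033.

1.033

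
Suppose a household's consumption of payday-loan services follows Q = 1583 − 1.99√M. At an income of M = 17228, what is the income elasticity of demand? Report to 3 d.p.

-0.099

At M = 17228: Q = 1321.802.
dQ/dM = -1.99/(2√M) = -0.00758064 at this income.
η = (dQ/dM)·(M/Q) = -0.00758064 × (17228/1321.802) = -0.099.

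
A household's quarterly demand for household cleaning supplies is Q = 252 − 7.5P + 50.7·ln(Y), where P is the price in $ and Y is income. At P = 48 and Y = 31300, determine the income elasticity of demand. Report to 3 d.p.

At P = 48, Y = 31300: Q = 416.815.
Holding P constant, ∂Q/∂Y = 50.7/Y = 0.00161981.
η_Y = (∂Q/∂Y)·(Y/Q) = 0.00161981 × (31300/416.815) = 0.122.

0.122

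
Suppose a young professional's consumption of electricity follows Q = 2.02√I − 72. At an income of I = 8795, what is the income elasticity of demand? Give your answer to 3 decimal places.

0.807

At I = 8795: Q = 117.439.
dQ/dI = 2.02/(2√I) = 0.0107697 at this income.
η = (dQ/dI)·(I/Q) = 0.0107697 × (8795/117.439) = 0.807.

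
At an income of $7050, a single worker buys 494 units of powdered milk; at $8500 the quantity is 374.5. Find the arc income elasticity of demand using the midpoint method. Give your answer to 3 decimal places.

-1.476

ΔQ = 374.5 − 494 = -119.5; midpoint Q̄ = (494 + 374.5)/2 = 434.25.
ΔI = 8500 − 7050 = 1450; midpoint Ī = (7050 + 8500)/2 = 7775.
η = (ΔQ/Q̄) ÷ (ΔI/Ī) = (-119.5/434.25) ÷ (1450/7775) = -1.476.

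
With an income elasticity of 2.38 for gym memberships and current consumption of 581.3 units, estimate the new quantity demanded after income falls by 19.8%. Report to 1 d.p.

%ΔQ ≈ η × %ΔI = 2.38 × (-19.8%) = -47.124%.
New Q ≈ 581.3 × (1 − 0.47124) = 307.4.

307.4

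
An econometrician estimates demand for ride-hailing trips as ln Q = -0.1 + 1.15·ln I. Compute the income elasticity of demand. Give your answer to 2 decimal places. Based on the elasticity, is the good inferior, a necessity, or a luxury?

In a log-linear demand, the coefficient on ln I is the income elasticity.
So η = 1.15.
η > 1 ⇒ luxury.

1.15 (luxury)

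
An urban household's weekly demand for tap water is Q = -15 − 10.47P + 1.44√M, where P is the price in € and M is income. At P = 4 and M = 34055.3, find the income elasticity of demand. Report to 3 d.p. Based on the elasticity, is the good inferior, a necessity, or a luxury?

At P = 4, M = 34055.3: Q = 208.859.
Holding P constant, ∂Q/∂M = 1.44/(2√M) = 0.00390158.
η_M = (∂Q/∂M)·(M/Q) = 0.00390158 × (34055.3/208.859) = 0.636.
Since 0 < η < 1, this is a necessity.

0.636 (necessity)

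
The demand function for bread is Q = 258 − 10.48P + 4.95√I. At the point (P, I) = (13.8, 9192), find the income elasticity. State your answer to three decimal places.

At P = 13.8, I = 9192: Q = 587.957.
Holding P constant, ∂Q/∂I = 4.95/(2√I) = 0.0258149.
η_I = (∂Q/∂I)·(I/Q) = 0.0258149 × (9192/587.957) = 0.404.

0.404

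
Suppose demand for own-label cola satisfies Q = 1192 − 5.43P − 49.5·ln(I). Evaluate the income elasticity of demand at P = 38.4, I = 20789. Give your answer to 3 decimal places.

-0.101

At P = 38.4, I = 20789: Q = 491.350.
Holding P constant, ∂Q/∂I = -49.5/I = -0.00238107.
η_I = (∂Q/∂I)·(I/Q) = -0.00238107 × (20789/491.350) = -0.101.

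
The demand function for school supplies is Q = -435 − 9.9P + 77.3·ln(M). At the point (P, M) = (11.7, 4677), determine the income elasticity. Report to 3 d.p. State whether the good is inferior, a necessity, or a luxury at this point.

0.755 (necessity)

At P = 11.7, M = 4677: Q = 102.387.
Holding P constant, ∂Q/∂M = 77.3/M = 0.0165277.
η_M = (∂Q/∂M)·(M/Q) = 0.0165277 × (4677/102.387) = 0.755.
Since 0 < η < 1, this is a necessity.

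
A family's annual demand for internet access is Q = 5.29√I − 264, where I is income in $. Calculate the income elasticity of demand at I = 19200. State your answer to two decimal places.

0.78

At I = 19200: Q = 469.004.
dQ/dI = 5.29/(2√I) = 0.0190886 at this income.
η = (dQ/dI)·(I/Q) = 0.0190886 × (19200/469.004) = 0.78.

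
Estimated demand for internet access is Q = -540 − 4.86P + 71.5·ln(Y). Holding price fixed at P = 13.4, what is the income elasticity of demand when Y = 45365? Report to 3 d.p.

0.443

At P = 13.4, Y = 45365: Q = 161.534.
Holding P constant, ∂Q/∂Y = 71.5/Y = 0.0015761.
η_Y = (∂Q/∂Y)·(Y/Q) = 0.0015761 × (45365/161.534) = 0.443.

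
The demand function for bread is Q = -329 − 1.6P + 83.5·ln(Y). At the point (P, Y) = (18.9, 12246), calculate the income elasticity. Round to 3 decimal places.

At P = 18.9, Y = 12246: Q = 426.742.
Holding P constant, ∂Q/∂Y = 83.5/Y = 0.00681855.
η_Y = (∂Q/∂Y)·(Y/Q) = 0.00681855 × (12246/426.742) = 0.196.

0.196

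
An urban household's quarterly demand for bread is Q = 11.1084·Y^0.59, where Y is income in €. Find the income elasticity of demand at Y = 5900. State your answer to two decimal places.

For Q = A·Y^β the income elasticity is constant and equal to β.
Here β = 0.59, so η = 0.59.

0.59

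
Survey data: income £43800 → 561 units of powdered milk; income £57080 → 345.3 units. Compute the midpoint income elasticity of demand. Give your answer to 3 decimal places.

ΔQ = 345.3 − 561 = -215.7; midpoint Q̄ = (561 + 345.3)/2 = 453.15.
ΔI = 57080 − 43800 = 13280; midpoint Ī = (43800 + 57080)/2 = 50440.
η = (ΔQ/Q̄) ÷ (ΔI/Ī) = (-215.7/453.15) ÷ (13280/50440) = -1.808.

-1.808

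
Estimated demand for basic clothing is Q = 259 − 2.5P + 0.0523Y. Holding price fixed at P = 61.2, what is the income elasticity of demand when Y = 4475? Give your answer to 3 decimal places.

0.688

At P = 61.2, Y = 4475: Q = 340.043.
Holding P constant, ∂Q/∂Y = 0.0523.
η_Y = (∂Q/∂Y)·(Y/Q) = 0.0523 × (4475/340.043) = 0.688.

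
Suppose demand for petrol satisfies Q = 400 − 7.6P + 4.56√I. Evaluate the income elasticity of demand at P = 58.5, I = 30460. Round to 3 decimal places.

0.530

At P = 58.5, I = 30460: Q = 751.247.
Holding P constant, ∂Q/∂I = 4.56/(2√I) = 0.0130638.
η_I = (∂Q/∂I)·(I/Q) = 0.0130638 × (30460/751.247) = 0.530.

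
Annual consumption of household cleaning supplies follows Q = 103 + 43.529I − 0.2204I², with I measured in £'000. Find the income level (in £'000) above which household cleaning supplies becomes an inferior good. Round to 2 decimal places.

98.75

dQ/dI = 43.529 − 0.4408I.
The good is inferior where dQ/dI < 0. Setting dQ/dI = 0 gives I = 43.529 / 0.4408 = 98.75.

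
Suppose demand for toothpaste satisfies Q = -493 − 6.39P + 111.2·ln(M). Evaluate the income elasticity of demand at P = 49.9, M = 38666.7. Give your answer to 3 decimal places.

At P = 49.9, M = 38666.7: Q = 362.715.
Holding P constant, ∂Q/∂M = 111.2/M = 0.00287586.
η_M = (∂Q/∂M)·(M/Q) = 0.00287586 × (38666.7/362.715) = 0.307.

0.307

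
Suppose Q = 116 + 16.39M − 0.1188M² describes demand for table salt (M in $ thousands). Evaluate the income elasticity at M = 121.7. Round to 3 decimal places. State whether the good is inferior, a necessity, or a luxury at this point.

-4.341 (inferior good)

At M = 121.7: Q = 351.1293.
dQ/dM = 16.39 − 0.2376M = -12.52592.
η = (dQ/dM)·(M/Q) = -12.52592 × (121.7/351.1293) = -4.341.
η < 0 ⇒ inferior good.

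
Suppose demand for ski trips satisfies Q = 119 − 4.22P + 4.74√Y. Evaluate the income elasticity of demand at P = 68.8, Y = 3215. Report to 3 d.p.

At P = 68.8, Y = 3215: Q = 97.427.
Holding P constant, ∂Q/∂Y = 4.74/(2√Y) = 0.0417982.
η_Y = (∂Q/∂Y)·(Y/Q) = 0.0417982 × (3215/97.427) = 1.379.

1.379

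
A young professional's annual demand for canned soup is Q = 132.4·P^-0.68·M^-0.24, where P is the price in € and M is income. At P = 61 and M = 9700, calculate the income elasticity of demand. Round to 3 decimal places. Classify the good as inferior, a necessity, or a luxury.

For a multiplicative demand Q = A·P^α·M^β, the income elasticity is β everywhere.
Here β = -0.24, so η = -0.240.
Since η < 0, this is an inferior good.

-0.240 (inferior good)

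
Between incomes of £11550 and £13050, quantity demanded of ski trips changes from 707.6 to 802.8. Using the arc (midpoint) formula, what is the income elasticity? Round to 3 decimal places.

1.034

ΔQ = 802.8 − 707.6 = 95.2; midpoint Q̄ = (707.6 + 802.8)/2 = 755.2.
ΔI = 13050 − 11550 = 1500; midpoint Ī = (11550 + 13050)/2 = 12300.
η = (ΔQ/Q̄) ÷ (ΔI/Ī) = (95.2/755.2) ÷ (1500/12300) = 1.034.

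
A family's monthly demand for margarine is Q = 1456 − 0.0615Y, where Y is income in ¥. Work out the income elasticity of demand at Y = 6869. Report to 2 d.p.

-0.41

At Y = 6869: Q = 1033.557.
dQ/dY = −0.0615.
η = (dQ/dY)·(Y/Q) = -0.0615 × (6869/1033.557) = -0.41.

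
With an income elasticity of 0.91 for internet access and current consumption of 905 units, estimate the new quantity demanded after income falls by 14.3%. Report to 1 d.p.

%ΔQ ≈ η × %ΔI = 0.91 × (-14.3%) = -13.013%.
New Q ≈ 905 × (1 − 0.13013) = 787.2.

787.2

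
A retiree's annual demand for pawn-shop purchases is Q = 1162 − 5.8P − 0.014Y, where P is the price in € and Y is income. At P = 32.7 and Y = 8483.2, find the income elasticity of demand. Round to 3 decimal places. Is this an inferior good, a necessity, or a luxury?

At P = 32.7, Y = 8483.2: Q = 853.575.
Holding P constant, ∂Q/∂Y = −0.014.
η_Y = (∂Q/∂Y)·(Y/Q) = -0.014 × (8483.2/853.575) = -0.139.
Since η < 0, this is an inferior good.

-0.139 (inferior good)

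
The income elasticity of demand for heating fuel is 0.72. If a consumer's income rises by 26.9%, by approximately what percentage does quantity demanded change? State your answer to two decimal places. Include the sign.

19.37%

%ΔQ ≈ η × %ΔI = 0.72 × 26.9% = 19.37%.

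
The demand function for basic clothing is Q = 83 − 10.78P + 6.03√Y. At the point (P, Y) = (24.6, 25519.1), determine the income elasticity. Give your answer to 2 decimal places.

0.62

At P = 24.6, Y = 25519.1: Q = 781.086.
Holding P constant, ∂Q/∂Y = 6.03/(2√Y) = 0.0188736.
η_Y = (∂Q/∂Y)·(Y/Q) = 0.0188736 × (25519.1/781.086) = 0.62.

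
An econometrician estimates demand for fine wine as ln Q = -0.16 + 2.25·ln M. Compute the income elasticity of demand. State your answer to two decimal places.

2.25

In a log-linear demand, the coefficient on ln M is the income elasticity.
So η = 2.25.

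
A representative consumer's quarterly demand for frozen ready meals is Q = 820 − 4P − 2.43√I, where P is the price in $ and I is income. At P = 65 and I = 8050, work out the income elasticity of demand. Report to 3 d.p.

At P = 65, I = 8050: Q = 341.976.
Holding P constant, ∂Q/∂I = -2.43/(2√I) = -0.0135419.
η_I = (∂Q/∂I)·(I/Q) = -0.0135419 × (8050/341.976) = -0.319.

-0.319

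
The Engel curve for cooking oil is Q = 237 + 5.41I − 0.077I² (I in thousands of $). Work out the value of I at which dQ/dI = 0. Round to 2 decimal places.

dQ/dI = 5.41 − 0.154I.
The good is inferior where dQ/dI < 0. Setting dQ/dI = 0 gives I = 5.41 / 0.154 = 35.13.

35.13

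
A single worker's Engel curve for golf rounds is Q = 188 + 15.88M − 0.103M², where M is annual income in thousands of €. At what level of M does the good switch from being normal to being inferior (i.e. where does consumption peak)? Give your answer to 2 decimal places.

dQ/dM = 15.88 − 0.206M.
The good is inferior where dQ/dM < 0. Setting dQ/dM = 0 gives M = 15.88 / 0.206 = 77.09.

77.09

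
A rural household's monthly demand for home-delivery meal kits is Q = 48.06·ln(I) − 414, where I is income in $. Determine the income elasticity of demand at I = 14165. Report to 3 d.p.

At I = 14165: Q = 45.383.
dQ/dI = 48.06/I = 0.00339287 at this income.
η = (dQ/dI)·(I/Q) = 0.00339287 × (14165/45.383) = 1.059.

1.059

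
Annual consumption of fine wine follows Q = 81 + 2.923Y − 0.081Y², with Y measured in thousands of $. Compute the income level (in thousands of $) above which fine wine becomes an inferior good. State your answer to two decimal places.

18.04

dQ/dY = 2.923 − 0.162Y.
The good is inferior where dQ/dY < 0. Setting dQ/dY = 0 gives Y = 2.923 / 0.162 = 18.04.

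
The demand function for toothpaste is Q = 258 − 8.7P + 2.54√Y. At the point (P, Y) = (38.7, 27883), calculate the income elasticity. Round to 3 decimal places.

0.614

At P = 38.7, Y = 27883: Q = 345.444.
Holding P constant, ∂Q/∂Y = 2.54/(2√Y) = 0.00760561.
η_Y = (∂Q/∂Y)·(Y/Q) = 0.00760561 × (27883/345.444) = 0.614.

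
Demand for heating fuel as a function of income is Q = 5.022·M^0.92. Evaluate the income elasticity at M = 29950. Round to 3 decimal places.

0.920

For Q = A·M^β the income elasticity is constant and equal to β.
Here β = 0.92, so η = 0.920.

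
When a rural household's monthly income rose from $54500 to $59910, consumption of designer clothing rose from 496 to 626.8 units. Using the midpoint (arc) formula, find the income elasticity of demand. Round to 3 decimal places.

2.464

ΔQ = 626.8 − 496 = 130.8; midpoint Q̄ = (496 + 626.8)/2 = 561.4.
ΔI = 59910 − 54500 = 5410; midpoint Ī = (54500 + 59910)/2 = 57205.
η = (ΔQ/Q̄) ÷ (ΔI/Ī) = (130.8/561.4) ÷ (5410/57205) = 2.464.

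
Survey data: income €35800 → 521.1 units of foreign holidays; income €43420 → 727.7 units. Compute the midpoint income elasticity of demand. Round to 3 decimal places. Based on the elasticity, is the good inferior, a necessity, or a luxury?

ΔQ = 727.7 − 521.1 = 206.6; midpoint Q̄ = (521.1 + 727.7)/2 = 624.4.
ΔI = 43420 − 35800 = 7620; midpoint Ī = (35800 + 43420)/2 = 39610.
η = (ΔQ/Q̄) ÷ (ΔI/Ī) = (206.6/624.4) ÷ (7620/39610) = 1.720.
η > 1 ⇒ luxury.

1.720 (luxury)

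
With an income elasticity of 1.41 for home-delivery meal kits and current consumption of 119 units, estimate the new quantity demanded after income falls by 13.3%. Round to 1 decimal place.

96.7

%ΔQ ≈ η × %ΔI = 1.41 × (-13.3%) = -18.753%.
New Q ≈ 119 × (1 − 0.18753) = 96.7.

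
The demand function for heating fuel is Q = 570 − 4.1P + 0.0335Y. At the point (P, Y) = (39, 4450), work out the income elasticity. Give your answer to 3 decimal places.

At P = 39, Y = 4450: Q = 559.175.
Holding P constant, ∂Q/∂Y = 0.0335.
η_Y = (∂Q/∂Y)·(Y/Q) = 0.0335 × (4450/559.175) = 0.267.

0.267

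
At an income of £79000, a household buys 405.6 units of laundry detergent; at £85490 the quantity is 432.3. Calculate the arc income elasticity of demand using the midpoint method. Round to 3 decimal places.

ΔQ = 432.3 − 405.6 = 26.7; midpoint Q̄ = (405.6 + 432.3)/2 = 418.95.
ΔI = 85490 − 79000 = 6490; midpoint Ī = (79000 + 85490)/2 = 82245.
η = (ΔQ/Q̄) ÷ (ΔI/Ī) = (26.7/418.95) ÷ (6490/82245) = 0.808.

0.808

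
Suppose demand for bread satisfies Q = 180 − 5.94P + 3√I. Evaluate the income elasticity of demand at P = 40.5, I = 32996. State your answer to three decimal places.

At P = 40.5, I = 32996: Q = 484.374.
Holding P constant, ∂Q/∂I = 3/(2√I) = 0.00825773.
η_I = (∂Q/∂I)·(I/Q) = 0.00825773 × (32996/484.374) = 0.563.

0.563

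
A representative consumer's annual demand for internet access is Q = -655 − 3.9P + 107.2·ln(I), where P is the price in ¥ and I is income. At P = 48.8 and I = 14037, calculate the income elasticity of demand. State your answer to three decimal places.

At P = 48.8, I = 14037: Q = 178.381.
Holding P constant, ∂Q/∂I = 107.2/I = 0.00763696.
η_I = (∂Q/∂I)·(I/Q) = 0.00763696 × (14037/178.381) = 0.601.

0.601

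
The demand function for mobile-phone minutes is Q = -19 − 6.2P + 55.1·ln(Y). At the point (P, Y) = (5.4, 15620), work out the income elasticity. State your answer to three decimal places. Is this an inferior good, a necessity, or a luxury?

0.115 (necessity)

At P = 5.4, Y = 15620: Q = 479.583.
Holding P constant, ∂Q/∂Y = 55.1/Y = 0.00352753.
η_Y = (∂Q/∂Y)·(Y/Q) = 0.00352753 × (15620/479.583) = 0.115.
Since 0 < η < 1, this is a necessity.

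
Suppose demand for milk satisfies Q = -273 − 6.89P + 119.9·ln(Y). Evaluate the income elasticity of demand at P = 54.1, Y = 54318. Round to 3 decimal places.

At P = 54.1, Y = 54318: Q = 661.474.
Holding P constant, ∂Q/∂Y = 119.9/Y = 0.00220737.
η_Y = (∂Q/∂Y)·(Y/Q) = 0.00220737 × (54318/661.474) = 0.181.

0.181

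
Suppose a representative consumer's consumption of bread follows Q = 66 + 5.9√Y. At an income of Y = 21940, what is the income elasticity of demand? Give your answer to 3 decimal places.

At Y = 21940: Q = 939.917.
dQ/dY = 5.9/(2√Y) = 0.0199161 at this income.
η = (dQ/dY)·(Y/Q) = 0.0199161 × (21940/939.917) = 0.465.

0.465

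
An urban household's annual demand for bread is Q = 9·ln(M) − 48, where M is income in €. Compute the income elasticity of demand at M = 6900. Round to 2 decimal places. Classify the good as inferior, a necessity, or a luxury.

At M = 6900: Q = 31.553.
dQ/dM = 9/M = 0.00130435 at this income.
η = (dQ/dM)·(M/Q) = 0.00130435 × (6900/31.553) = 0.29.
Since 0 < η < 1, the good is a necessity.

0.29 (necessity)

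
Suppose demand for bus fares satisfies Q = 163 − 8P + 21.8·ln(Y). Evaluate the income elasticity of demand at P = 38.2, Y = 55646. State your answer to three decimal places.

0.228

At P = 38.2, Y = 55646: Q = 95.603.
Holding P constant, ∂Q/∂Y = 21.8/Y = 0.000391762.
η_Y = (∂Q/∂Y)·(Y/Q) = 0.000391762 × (55646/95.603) = 0.228.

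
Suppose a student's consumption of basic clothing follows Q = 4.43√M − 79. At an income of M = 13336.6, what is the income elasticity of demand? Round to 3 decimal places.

0.591

At M = 13336.6: Q = 432.595.
dQ/dM = 4.43/(2√M) = 0.0191801 at this income.
η = (dQ/dM)·(M/Q) = 0.0191801 × (13336.6/432.595) = 0.591.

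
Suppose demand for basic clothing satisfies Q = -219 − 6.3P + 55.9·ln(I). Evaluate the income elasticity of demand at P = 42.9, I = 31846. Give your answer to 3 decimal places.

0.619

At P = 42.9, I = 31846: Q = 90.338.
Holding P constant, ∂Q/∂I = 55.9/I = 0.00175532.
η_I = (∂Q/∂I)·(I/Q) = 0.00175532 × (31846/90.338) = 0.619.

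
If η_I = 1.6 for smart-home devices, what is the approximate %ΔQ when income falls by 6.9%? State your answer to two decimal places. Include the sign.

-11.04%

%ΔQ ≈ η × %ΔI = 1.6 × (-6.9%) = -11.04%.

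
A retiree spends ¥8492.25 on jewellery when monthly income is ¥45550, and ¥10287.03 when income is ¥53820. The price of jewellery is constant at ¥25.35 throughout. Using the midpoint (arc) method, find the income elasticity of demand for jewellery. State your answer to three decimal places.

With a constant price, Q₁ = 8492.25/25.35 = 335.000 and Q₂ = 10287.03/25.35 = 405.800 (equivalently, work directly with expenditure since P cancels).
Midpoint %ΔQ = (10287.03 − 8492.25)/9389.64 = 0.19114; midpoint %ΔI = (53820 − 45550)/49685 = 0.16645.
η = 0.19114 / 0.16645 = 1.148.

1.148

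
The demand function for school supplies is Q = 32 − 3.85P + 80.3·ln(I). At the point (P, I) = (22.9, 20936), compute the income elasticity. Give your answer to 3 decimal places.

At P = 22.9, I = 20936: Q = 742.758.
Holding P constant, ∂Q/∂I = 80.3/I = 0.0038355.
η_I = (∂Q/∂I)·(I/Q) = 0.0038355 × (20936/742.758) = 0.108.

0.108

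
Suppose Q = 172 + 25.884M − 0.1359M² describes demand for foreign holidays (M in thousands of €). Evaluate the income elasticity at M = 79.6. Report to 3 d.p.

At M = 79.6: Q = 1371.2823.
dQ/dM = 25.884 − 0.2718M = 4.24872.
η = (dQ/dM)·(M/Q) = 4.24872 × (79.6/1371.2823) = 0.247.

0.247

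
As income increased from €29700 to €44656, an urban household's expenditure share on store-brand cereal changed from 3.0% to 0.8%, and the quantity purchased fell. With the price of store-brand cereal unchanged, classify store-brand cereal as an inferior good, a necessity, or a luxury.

Quantity demanded falls as income rises, so η < 0.

inferior good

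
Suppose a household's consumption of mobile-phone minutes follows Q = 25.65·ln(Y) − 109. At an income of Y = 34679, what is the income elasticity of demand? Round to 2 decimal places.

At Y = 34679: Q = 159.142.
dQ/dY = 25.65/Y = 0.000739641 at this income.
η = (dQ/dY)·(Y/Q) = 0.000739641 × (34679/159.142) = 0.16.

0.16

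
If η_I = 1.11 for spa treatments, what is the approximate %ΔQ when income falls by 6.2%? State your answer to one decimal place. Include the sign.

-6.9%

%ΔQ ≈ η × %ΔI = 1.11 × (-6.2%) = -6.9%.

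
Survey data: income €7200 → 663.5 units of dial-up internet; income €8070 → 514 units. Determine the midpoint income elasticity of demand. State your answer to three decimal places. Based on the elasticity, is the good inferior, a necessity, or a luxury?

-2.228 (inferior good)

ΔQ = 514 − 663.5 = -149.5; midpoint Q̄ = (663.5 + 514)/2 = 588.75.
ΔI = 8070 − 7200 = 870; midpoint Ī = (7200 + 8070)/2 = 7635.
η = (ΔQ/Q̄) ÷ (ΔI/Ī) = (-149.5/588.75) ÷ (870/7635) = -2.228.
η < 0 ⇒ inferior good.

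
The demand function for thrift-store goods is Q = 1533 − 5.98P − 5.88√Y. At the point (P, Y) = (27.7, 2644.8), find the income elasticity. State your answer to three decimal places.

At P = 27.7, Y = 2644.8: Q = 1064.960.
Holding P constant, ∂Q/∂Y = -5.88/(2√Y) = -0.0571677.
η_Y = (∂Q/∂Y)·(Y/Q) = -0.0571677 × (2644.8/1064.960) = -0.142.

-0.142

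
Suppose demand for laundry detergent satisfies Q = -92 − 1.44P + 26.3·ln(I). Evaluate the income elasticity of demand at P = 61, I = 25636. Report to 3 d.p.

At P = 61, I = 25636: Q = 87.151.
Holding P constant, ∂Q/∂I = 26.3/I = 0.0010259.
η_I = (∂Q/∂I)·(I/Q) = 0.0010259 × (25636/87.151) = 0.302.

0.302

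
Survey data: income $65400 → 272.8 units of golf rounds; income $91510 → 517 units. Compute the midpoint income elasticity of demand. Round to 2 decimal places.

ΔQ = 517 − 272.8 = 244.2; midpoint Q̄ = (272.8 + 517)/2 = 394.9.
ΔI = 91510 − 65400 = 26110; midpoint Ī = (65400 + 91510)/2 = 78455.
η = (ΔQ/Q̄) ÷ (ΔI/Ī) = (244.2/394.9) ÷ (26110/78455) = 1.86.

1.86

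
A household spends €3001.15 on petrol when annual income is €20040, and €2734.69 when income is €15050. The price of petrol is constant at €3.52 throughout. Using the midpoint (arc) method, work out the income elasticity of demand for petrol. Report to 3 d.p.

With a constant price, Q₁ = 3001.15/3.52 = 852.599 and Q₂ = 2734.69/3.52 = 776.901 (equivalently, work directly with expenditure since P cancels).
Midpoint %ΔQ = (2734.69 − 3001.15)/2867.92 = -0.09291; midpoint %ΔI = (15050 − 20040)/17545 = -0.28441.
η = -0.09291 / -0.28441 = 0.327.

0.327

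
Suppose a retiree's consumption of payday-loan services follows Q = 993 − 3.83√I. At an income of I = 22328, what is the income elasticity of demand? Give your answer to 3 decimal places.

-0.680

At I = 22328: Q = 420.700.
dQ/dI = -3.83/(2√I) = -0.0128157 at this income.
η = (dQ/dI)·(I/Q) = -0.0128157 × (22328/420.700) = -0.680.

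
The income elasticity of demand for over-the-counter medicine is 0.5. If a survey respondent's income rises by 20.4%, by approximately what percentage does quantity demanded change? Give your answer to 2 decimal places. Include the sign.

10.20%

%ΔQ ≈ η × %ΔI = 0.5 × 20.4% = 10.20%.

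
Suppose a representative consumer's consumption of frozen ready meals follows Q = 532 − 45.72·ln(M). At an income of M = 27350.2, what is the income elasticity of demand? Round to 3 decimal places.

At M = 27350.2: Q = 64.903.
dQ/dM = -45.72/M = -0.00167165 at this income.
η = (dQ/dM)·(M/Q) = -0.00167165 × (27350.2/64.903) = -0.704.

-0.704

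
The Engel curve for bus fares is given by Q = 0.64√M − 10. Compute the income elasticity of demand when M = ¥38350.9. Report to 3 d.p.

0.543

At M = 38350.9: Q = 115.334.
dQ/dM = 0.64/(2√M) = 0.00163404 at this income.
η = (dQ/dM)·(M/Q) = 0.00163404 × (38350.9/115.334) = 0.543.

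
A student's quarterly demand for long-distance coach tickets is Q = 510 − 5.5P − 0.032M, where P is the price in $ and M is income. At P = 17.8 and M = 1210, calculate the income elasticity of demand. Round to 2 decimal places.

At P = 17.8, M = 1210: Q = 373.380.
Holding P constant, ∂Q/∂M = −0.032.
η_M = (∂Q/∂M)·(M/Q) = -0.032 × (1210/373.380) = -0.10.

-0.10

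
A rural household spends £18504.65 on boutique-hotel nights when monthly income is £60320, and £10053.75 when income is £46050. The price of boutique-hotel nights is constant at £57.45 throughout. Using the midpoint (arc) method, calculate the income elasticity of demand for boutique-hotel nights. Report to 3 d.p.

With a constant price, Q₁ = 18504.65/57.45 = 322.100 and Q₂ = 10053.75/57.45 = 175.000 (equivalently, work directly with expenditure since P cancels).
Midpoint %ΔQ = (10053.75 − 18504.65)/14279.20 = -0.59183; midpoint %ΔI = (46050 − 60320)/53185 = -0.26831.
η = -0.59183 / -0.26831 = 2.206.

2.206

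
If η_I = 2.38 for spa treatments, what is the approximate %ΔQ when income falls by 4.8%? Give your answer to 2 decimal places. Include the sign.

-11.42%

%ΔQ ≈ η × %ΔI = 2.38 × (-4.8%) = -11.42%.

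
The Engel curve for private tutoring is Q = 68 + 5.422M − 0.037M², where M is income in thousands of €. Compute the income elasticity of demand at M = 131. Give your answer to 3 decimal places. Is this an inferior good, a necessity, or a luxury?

-3.905 (inferior good)

At M = 131: Q = 143.3250.
dQ/dM = 5.422 − 0.074M = -4.27200.
η = (dQ/dM)·(M/Q) = -4.27200 × (131/143.3250) = -3.905.
η < 0 ⇒ inferior good.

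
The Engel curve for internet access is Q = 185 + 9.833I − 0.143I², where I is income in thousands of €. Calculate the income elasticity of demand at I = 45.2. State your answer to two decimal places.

At I = 45.2: Q = 337.2969.
dQ/dI = 9.833 − 0.286I = -3.09420.
η = (dQ/dI)·(I/Q) = -3.09420 × (45.2/337.2969) = -0.41.

-0.41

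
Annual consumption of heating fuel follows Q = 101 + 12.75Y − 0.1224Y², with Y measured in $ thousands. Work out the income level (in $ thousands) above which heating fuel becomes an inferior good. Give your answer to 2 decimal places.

dQ/dY = 12.75 − 0.2448Y.
The good is inferior where dQ/dY < 0. Setting dQ/dY = 0 gives Y = 12.75 / 0.2448 = 52.08.

52.08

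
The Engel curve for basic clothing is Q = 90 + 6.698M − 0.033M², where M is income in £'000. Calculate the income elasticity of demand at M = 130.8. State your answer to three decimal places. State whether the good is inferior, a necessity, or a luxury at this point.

At M = 130.8: Q = 401.5133.
dQ/dM = 6.698 − 0.066M = -1.93480.
η = (dQ/dM)·(M/Q) = -1.93480 × (130.8/401.5133) = -0.630.
η < 0 ⇒ inferior good.

-0.630 (inferior good)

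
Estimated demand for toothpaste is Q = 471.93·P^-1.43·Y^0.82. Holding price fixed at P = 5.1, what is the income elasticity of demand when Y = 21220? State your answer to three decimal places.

For a multiplicative demand Q = A·P^α·Y^β, the income elasticity is β everywhere.
Here β = 0.82, so η = 0.820.

0.820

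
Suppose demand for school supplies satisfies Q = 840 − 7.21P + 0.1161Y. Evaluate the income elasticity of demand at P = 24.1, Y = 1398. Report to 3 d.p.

0.196

At P = 24.1, Y = 1398: Q = 828.547.
Holding P constant, ∂Q/∂Y = 0.1161.
η_Y = (∂Q/∂Y)·(Y/Q) = 0.1161 × (1398/828.547) = 0.196.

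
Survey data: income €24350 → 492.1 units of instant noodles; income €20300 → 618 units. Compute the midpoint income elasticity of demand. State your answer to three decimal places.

ΔQ = 618 − 492.1 = 125.9; midpoint Q̄ = (492.1 + 618)/2 = 555.05.
ΔI = 20300 − 24350 = -4050; midpoint Ī = (24350 + 20300)/2 = 22325.
η = (ΔQ/Q̄) ÷ (ΔI/Ī) = (125.9/555.05) ÷ (-4050/22325) = -1.250.

-1.250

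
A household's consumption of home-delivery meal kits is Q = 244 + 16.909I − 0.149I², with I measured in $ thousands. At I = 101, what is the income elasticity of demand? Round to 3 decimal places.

At I = 101: Q = 431.8600.
dQ/dI = 16.909 − 0.298I = -13.18900.
η = (dQ/dI)·(I/Q) = -13.18900 × (101/431.8600) = -3.085.

-3.085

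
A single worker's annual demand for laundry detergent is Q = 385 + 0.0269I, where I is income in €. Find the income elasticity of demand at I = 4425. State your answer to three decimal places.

At I = 4425: Q = 504.033.
dQ/dI = 0.0269.
η = (dQ/dI)·(I/Q) = 0.0269 × (4425/504.033) = 0.236.

0.236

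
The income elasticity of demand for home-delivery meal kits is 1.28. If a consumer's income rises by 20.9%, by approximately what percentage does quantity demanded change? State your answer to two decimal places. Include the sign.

%ΔQ ≈ η × %ΔI = 1.28 × 20.9% = 26.75%.

26.75%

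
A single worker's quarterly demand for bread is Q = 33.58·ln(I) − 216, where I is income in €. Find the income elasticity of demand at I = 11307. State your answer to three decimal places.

At I = 11307: Q = 97.408.
dQ/dI = 33.58/I = 0.00296984 at this income.
η = (dQ/dI)·(I/Q) = 0.00296984 × (11307/97.408) = 0.345.

0.345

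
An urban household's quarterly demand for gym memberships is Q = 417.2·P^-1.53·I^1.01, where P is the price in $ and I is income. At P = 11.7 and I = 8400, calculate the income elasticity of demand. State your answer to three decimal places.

For a multiplicative demand Q = A·P^α·I^β, the income elasticity is β everywhere.
Here β = 1.01, so η = 1.010.

1.010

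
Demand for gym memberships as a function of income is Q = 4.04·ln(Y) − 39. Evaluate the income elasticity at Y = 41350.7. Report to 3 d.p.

1.024

At Y = 41350.7: Q = 3.945.
dQ/dY = 4.04/Y = 0.0000977009 at this income.
η = (dQ/dY)·(Y/Q) = 0.0000977009 × (41350.7/3.945) = 1.024.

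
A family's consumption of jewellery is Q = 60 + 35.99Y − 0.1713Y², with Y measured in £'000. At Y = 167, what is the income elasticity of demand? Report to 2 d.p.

-2.74

At Y = 167: Q = 1292.9443.
dQ/dY = 35.99 − 0.3426Y = -21.22420.
η = (dQ/dY)·(Y/Q) = -21.22420 × (167/1292.9443) = -2.74.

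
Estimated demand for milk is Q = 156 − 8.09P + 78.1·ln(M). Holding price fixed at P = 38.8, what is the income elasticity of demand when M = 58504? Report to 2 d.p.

0.11

At P = 38.8, M = 58504: Q = 699.400.
Holding P constant, ∂Q/∂M = 78.1/M = 0.00133495.
η_M = (∂Q/∂M)·(M/Q) = 0.00133495 × (58504/699.400) = 0.11.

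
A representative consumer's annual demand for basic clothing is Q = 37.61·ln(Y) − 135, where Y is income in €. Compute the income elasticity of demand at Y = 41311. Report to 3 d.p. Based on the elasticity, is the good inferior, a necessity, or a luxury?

0.142 (necessity)

At Y = 41311: Q = 264.752.
dQ/dY = 37.61/Y = 0.000910411 at this income.
η = (dQ/dY)·(Y/Q) = 0.000910411 × (41311/264.752) = 0.142.
Since 0 < η < 1, the good is a necessity.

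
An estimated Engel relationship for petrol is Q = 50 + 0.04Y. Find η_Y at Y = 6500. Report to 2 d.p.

0.84

At Y = 6500: Q = 310.000.
dQ/dY = 0.04.
η = (dQ/dY)·(Y/Q) = 0.04 × (6500/310.000) = 0.84.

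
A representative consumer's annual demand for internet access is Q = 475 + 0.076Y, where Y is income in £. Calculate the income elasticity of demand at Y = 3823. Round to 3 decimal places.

At Y = 3823: Q = 765.548.
dQ/dY = 0.076.
η = (dQ/dY)·(Y/Q) = 0.076 × (3823/765.548) = 0.380.

0.380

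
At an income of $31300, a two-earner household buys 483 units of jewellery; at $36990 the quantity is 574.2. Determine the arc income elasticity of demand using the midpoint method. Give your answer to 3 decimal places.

ΔQ = 574.2 − 483 = 91.2; midpoint Q̄ = (483 + 574.2)/2 = 528.6.
ΔI = 36990 − 31300 = 5690; midpoint Ī = (31300 + 36990)/2 = 34145.
η = (ΔQ/Q̄) ÷ (ΔI/Ī) = (91.2/528.6) ÷ (5690/34145) = 1.035.

1.035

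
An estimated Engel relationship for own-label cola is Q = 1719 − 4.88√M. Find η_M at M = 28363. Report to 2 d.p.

At M = 28363: Q = 897.144.
dQ/dM = -4.88/(2√M) = -0.0144882 at this income.
η = (dQ/dM)·(M/Q) = -0.0144882 × (28363/897.144) = -0.46.

-0.46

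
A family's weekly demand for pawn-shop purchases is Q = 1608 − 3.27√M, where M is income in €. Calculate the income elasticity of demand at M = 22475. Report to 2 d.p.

-0.22

At M = 22475: Q = 1117.773.
dQ/dM = -3.27/(2√M) = -0.0109061 at this income.
η = (dQ/dM)·(M/Q) = -0.0109061 × (22475/1117.773) = -0.22.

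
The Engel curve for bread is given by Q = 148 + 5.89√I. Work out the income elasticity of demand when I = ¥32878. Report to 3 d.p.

0.439

At I = 32878: Q = 1215.992.
dQ/dI = 5.89/(2√I) = 0.0162417 at this income.
η = (dQ/dI)·(I/Q) = 0.0162417 × (32878/1215.992) = 0.439.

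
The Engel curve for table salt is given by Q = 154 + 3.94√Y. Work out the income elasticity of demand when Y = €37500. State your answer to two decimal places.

0.42

At Y = 37500: Q = 916.978.
dQ/dY = 3.94/(2√Y) = 0.010173 at this income.
η = (dQ/dY)·(Y/Q) = 0.010173 × (37500/916.978) = 0.42.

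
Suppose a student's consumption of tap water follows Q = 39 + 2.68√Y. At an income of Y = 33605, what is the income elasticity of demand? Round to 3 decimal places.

At Y = 33605: Q = 530.289.
dQ/dY = 2.68/(2√Y) = 0.00730976 at this income.
η = (dQ/dY)·(Y/Q) = 0.00730976 × (33605/530.289) = 0.463.

0.463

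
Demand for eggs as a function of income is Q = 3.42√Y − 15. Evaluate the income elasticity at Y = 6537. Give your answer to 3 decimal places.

At Y = 6537: Q = 261.513.
dQ/dY = 3.42/(2√Y) = 0.0211498 at this income.
η = (dQ/dY)·(Y/Q) = 0.0211498 × (6537/261.513) = 0.529.

0.529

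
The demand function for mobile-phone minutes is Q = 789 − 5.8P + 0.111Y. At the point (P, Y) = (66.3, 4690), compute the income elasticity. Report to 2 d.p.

At P = 66.3, Y = 4690: Q = 925.050.
Holding P constant, ∂Q/∂Y = 0.111.
η_Y = (∂Q/∂Y)·(Y/Q) = 0.111 × (4690/925.050) = 0.56.

0.56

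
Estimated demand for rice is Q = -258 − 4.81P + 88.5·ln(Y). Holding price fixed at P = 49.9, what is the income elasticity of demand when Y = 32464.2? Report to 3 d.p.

At P = 49.9, Y = 32464.2: Q = 421.310.
Holding P constant, ∂Q/∂Y = 88.5/Y = 0.00272608.
η_Y = (∂Q/∂Y)·(Y/Q) = 0.00272608 × (32464.2/421.310) = 0.210.

0.210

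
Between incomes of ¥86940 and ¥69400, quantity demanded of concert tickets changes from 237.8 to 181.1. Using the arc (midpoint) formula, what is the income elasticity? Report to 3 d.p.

ΔQ = 181.1 − 237.8 = -56.7; midpoint Q̄ = (237.8 + 181.1)/2 = 209.45.
ΔI = 69400 − 86940 = -17540; midpoint Ī = (86940 + 69400)/2 = 78170.
η = (ΔQ/Q̄) ÷ (ΔI/Ī) = (-56.7/209.45) ÷ (-17540/78170) = 1.206.

1.206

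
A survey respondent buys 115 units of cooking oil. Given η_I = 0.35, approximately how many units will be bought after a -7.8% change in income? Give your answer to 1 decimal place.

%ΔQ ≈ η × %ΔI = 0.35 × (-7.8%) = -2.73%.
New Q ≈ 115 × (1 − 0.0273) = 111.9.

111.9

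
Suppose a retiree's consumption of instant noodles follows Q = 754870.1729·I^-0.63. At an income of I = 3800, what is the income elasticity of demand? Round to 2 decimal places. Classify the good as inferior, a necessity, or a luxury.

-0.63 (inferior good)

For Q = A·I^β the income elasticity is constant and equal to β.
Here β = -0.63, so η = -0.63.
Since η < 0, the good is an inferior good.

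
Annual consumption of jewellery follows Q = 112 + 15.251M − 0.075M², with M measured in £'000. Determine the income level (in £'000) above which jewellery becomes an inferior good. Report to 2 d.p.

101.67

dQ/dM = 15.251 − 0.15M.
The good is inferior where dQ/dM < 0. Setting dQ/dM = 0 gives M = 15.251 / 0.15 = 101.67.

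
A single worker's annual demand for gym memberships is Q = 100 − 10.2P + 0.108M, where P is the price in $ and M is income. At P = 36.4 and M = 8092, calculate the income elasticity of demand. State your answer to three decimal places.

1.450

At P = 36.4, M = 8092: Q = 602.656.
Holding P constant, ∂Q/∂M = 0.108.
η_M = (∂Q/∂M)·(M/Q) = 0.108 × (8092/602.656) = 1.450.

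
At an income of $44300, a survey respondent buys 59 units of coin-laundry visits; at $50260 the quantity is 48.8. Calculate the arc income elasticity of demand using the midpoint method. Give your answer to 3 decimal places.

ΔQ = 48.8 − 59 = -10.2; midpoint Q̄ = (59 + 48.8)/2 = 53.9.
ΔI = 50260 − 44300 = 5960; midpoint Ī = (44300 + 50260)/2 = 47280.
η = (ΔQ/Q̄) ÷ (ΔI/Ī) = (-10.2/53.9) ÷ (5960/47280) = -1.501.

-1.501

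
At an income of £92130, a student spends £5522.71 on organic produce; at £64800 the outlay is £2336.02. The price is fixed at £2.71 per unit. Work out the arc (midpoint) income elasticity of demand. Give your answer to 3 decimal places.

2.328

With a constant price, Q₁ = 5522.71/2.71 = 2037.900 and Q₂ = 2336.02/2.71 = 862.000 (equivalently, work directly with expenditure since P cancels).
Midpoint %ΔQ = (2336.02 − 5522.71)/3929.37 = -0.81099; midpoint %ΔI = (64800 − 92130)/78465 = -0.34831.
η = -0.81099 / -0.34831 = 2.328.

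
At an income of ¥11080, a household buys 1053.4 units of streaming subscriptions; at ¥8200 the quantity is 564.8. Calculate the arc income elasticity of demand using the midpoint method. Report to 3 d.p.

ΔQ = 564.8 − 1053.4 = -488.6; midpoint Q̄ = (1053.4 + 564.8)/2 = 809.1.
ΔI = 8200 − 11080 = -2880; midpoint Ī = (11080 + 8200)/2 = 9640.
η = (ΔQ/Q̄) ÷ (ΔI/Ī) = (-488.6/809.1) ÷ (-2880/9640) = 2.021.

2.021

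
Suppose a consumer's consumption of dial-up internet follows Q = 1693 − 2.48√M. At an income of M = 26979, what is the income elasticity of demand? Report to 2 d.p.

-0.16

At M = 26979: Q = 1285.653.
dQ/dM = -2.48/(2√M) = -0.00754934 at this income.
η = (dQ/dM)·(M/Q) = -0.00754934 × (26979/1285.653) = -0.16.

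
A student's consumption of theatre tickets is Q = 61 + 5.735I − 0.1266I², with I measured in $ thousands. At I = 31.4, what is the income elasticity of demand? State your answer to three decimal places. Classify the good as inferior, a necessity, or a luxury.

At I = 31.4: Q = 116.2565.
dQ/dI = 5.735 − 0.2532I = -2.21548.
η = (dQ/dI)·(I/Q) = -2.21548 × (31.4/116.2565) = -0.598.
η < 0 ⇒ inferior good.

-0.598 (inferior good)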